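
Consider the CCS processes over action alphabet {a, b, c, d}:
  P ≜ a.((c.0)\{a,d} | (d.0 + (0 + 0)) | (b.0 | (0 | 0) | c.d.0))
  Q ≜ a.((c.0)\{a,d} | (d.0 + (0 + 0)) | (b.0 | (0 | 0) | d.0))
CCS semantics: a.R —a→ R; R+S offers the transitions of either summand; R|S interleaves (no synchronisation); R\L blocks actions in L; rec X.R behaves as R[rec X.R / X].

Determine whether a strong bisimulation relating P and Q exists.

NO

P's transition system — 25 states:
  u0 = a.((c.0)\{a,d} | (d.0 + (0 + 0)) | (b.0 | (0 | 0) | c.d.0)) ⊢ -a-> u1
  u1 = (c.0)\{a,d} | (d.0 + (0 + 0)) | (b.0 | (0 | 0) | c.d.0) ⊢ -b-> u2, -c-> u3, -c-> u4, -d-> u5
  u2 = (c.0)\{a,d} | (d.0 + (0 + 0)) | (0 | (0 | 0) | c.d.0) ⊢ -c-> u6, -c-> u7, -d-> u8
  u3 = (c.0)\{a,d} | (d.0 + (0 + 0)) | (b.0 | (0 | 0) | d.0) ⊢ -b-> u6, -c-> u9, -d-> u10, -d-> u11
  u4 = 0\{a,d} | (d.0 + (0 + 0)) | (b.0 | (0 | 0) | c.d.0) ⊢ -b-> u7, -c-> u9, -d-> u12
  u5 = (c.0)\{a,d} | 0 | (b.0 | (0 | 0) | c.d.0) ⊢ -b-> u8, -c-> u11, -c-> u12
  u6 = (c.0)\{a,d} | (d.0 + (0 + 0)) | (0 | (0 | 0) | d.0) ⊢ -c-> u13, -d-> u14, -d-> u15
  u7 = 0\{a,d} | (d.0 + (0 + 0)) | (0 | (0 | 0) | c.d.0) ⊢ -c-> u13, -d-> u16
  u8 = (c.0)\{a,d} | 0 | (0 | (0 | 0) | c.d.0) ⊢ -c-> u15, -c-> u16
  u9 = 0\{a,d} | (d.0 + (0 + 0)) | (b.0 | (0 | 0) | d.0) ⊢ -b-> u13, -d-> u17, -d-> u18
  u10 = (c.0)\{a,d} | (d.0 + (0 + 0)) | (b.0 | (0 | 0) | 0) ⊢ -b-> u14, -c-> u17, -d-> u19
  u11 = (c.0)\{a,d} | 0 | (b.0 | (0 | 0) | d.0) ⊢ -b-> u15, -c-> u18, -d-> u19
  u12 = 0\{a,d} | 0 | (b.0 | (0 | 0) | c.d.0) ⊢ -b-> u16, -c-> u18
  u13 = 0\{a,d} | (d.0 + (0 + 0)) | (0 | (0 | 0) | d.0) ⊢ -d-> u20, -d-> u21
  u14 = (c.0)\{a,d} | (d.0 + (0 + 0)) | (0 | (0 | 0) | 0) ⊢ -c-> u20, -d-> u22
  u15 = (c.0)\{a,d} | 0 | (0 | (0 | 0) | d.0) ⊢ -c-> u21, -d-> u22
  u16 = 0\{a,d} | 0 | (0 | (0 | 0) | c.d.0) ⊢ -c-> u21
  u17 = 0\{a,d} | (d.0 + (0 + 0)) | (b.0 | (0 | 0) | 0) ⊢ -b-> u20, -d-> u23
  u18 = 0\{a,d} | 0 | (b.0 | (0 | 0) | d.0) ⊢ -b-> u21, -d-> u23
  u19 = (c.0)\{a,d} | 0 | (b.0 | (0 | 0) | 0) ⊢ -b-> u22, -c-> u23
  u20 = 0\{a,d} | (d.0 + (0 + 0)) | (0 | (0 | 0) | 0) ⊢ -d-> u24
  u21 = 0\{a,d} | 0 | (0 | (0 | 0) | d.0) ⊢ -d-> u24
  u22 = (c.0)\{a,d} | 0 | (0 | (0 | 0) | 0) ⊢ -c-> u24
  u23 = 0\{a,d} | 0 | (b.0 | (0 | 0) | 0) ⊢ -b-> u24
  u24 = 0\{a,d} | 0 | (0 | (0 | 0) | 0) ⊢ (no moves)
Q's transition system — 17 states:
  v0 = a.((c.0)\{a,d} | (d.0 + (0 + 0)) | (b.0 | (0 | 0) | d.0)) ⊢ -a-> v1
  v1 = (c.0)\{a,d} | (d.0 + (0 + 0)) | (b.0 | (0 | 0) | d.0) ⊢ -b-> v2, -c-> v3, -d-> v4, -d-> v5
  v2 = (c.0)\{a,d} | (d.0 + (0 + 0)) | (0 | (0 | 0) | d.0) ⊢ -c-> v6, -d-> v7, -d-> v8
  v3 = 0\{a,d} | (d.0 + (0 + 0)) | (b.0 | (0 | 0) | d.0) ⊢ -b-> v6, -d-> v10, -d-> v9
  v4 = (c.0)\{a,d} | (d.0 + (0 + 0)) | (b.0 | (0 | 0) | 0) ⊢ -b-> v7, -c-> v9, -d-> v11
  v5 = (c.0)\{a,d} | 0 | (b.0 | (0 | 0) | d.0) ⊢ -b-> v8, -c-> v10, -d-> v11
  v6 = 0\{a,d} | (d.0 + (0 + 0)) | (0 | (0 | 0) | d.0) ⊢ -d-> v12, -d-> v13
  v7 = (c.0)\{a,d} | (d.0 + (0 + 0)) | (0 | (0 | 0) | 0) ⊢ -c-> v12, -d-> v14
  v8 = (c.0)\{a,d} | 0 | (0 | (0 | 0) | d.0) ⊢ -c-> v13, -d-> v14
  v9 = 0\{a,d} | (d.0 + (0 + 0)) | (b.0 | (0 | 0) | 0) ⊢ -b-> v12, -d-> v15
  v10 = 0\{a,d} | 0 | (b.0 | (0 | 0) | d.0) ⊢ -b-> v13, -d-> v15
  v11 = (c.0)\{a,d} | 0 | (b.0 | (0 | 0) | 0) ⊢ -b-> v14, -c-> v15
  v12 = 0\{a,d} | (d.0 + (0 + 0)) | (0 | (0 | 0) | 0) ⊢ -d-> v16
  v13 = 0\{a,d} | 0 | (0 | (0 | 0) | d.0) ⊢ -d-> v16
  v14 = (c.0)\{a,d} | 0 | (0 | (0 | 0) | 0) ⊢ -c-> v16
  v15 = 0\{a,d} | 0 | (b.0 | (0 | 0) | 0) ⊢ -b-> v16
  v16 = 0\{a,d} | 0 | (0 | (0 | 0) | 0) ⊢ (no moves)
Coarsest stable partition (strong bisimilarity classes):
  B0 = {u0}
  B1 = {u1}
  B2 = {u3, v1}
  B3 = {u10, u11, v4, v5}
  B4 = {u19, v11}
  B5 = {u23, v15}
  B6 = {u24, v16}
  B7 = {u22, v14}
  B8 = {u17, u18, v10, v9}
  B9 = {u20, u21, v12, v13}
  B10 = {u14, u15, v7, v8}
  B11 = {u6, v2}
  B12 = {u13, v6}
  B13 = {u9, v3}
  B14 = {u4}
  B15 = {u7}
  B16 = {u16}
  B17 = {u12}
  B18 = {u5}
  B19 = {u8}
  B20 = {u2}
  B21 = {v0}
u0 ∈ B0, v0 ∈ B21 → different blocks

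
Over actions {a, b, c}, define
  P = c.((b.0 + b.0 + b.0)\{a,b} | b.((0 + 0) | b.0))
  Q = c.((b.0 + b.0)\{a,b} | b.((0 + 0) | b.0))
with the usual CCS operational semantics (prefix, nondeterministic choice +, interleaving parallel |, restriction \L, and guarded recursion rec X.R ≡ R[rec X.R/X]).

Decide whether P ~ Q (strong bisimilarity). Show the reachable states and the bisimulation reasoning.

bisimilar

P's transition system — 4 states:
  m0 = c.((b.0 + b.0 + b.0)\{a,b} | b.((0 + 0) | b.0)) :: =c=> m1
  m1 = (b.0 + b.0 + b.0)\{a,b} | b.((0 + 0) | b.0) :: =b=> m2
  m2 = (b.0 + b.0 + b.0)\{a,b} | ((0 + 0) | b.0) :: =b=> m3
  m3 = (b.0 + b.0 + b.0)\{a,b} | ((0 + 0) | 0) :: deadlocked
Q's transition system — 4 states:
  n0 = c.((b.0 + b.0)\{a,b} | b.((0 + 0) | b.0)) :: =c=> n1
  n1 = (b.0 + b.0)\{a,b} | b.((0 + 0) | b.0) :: =b=> n2
  n2 = (b.0 + b.0)\{a,b} | ((0 + 0) | b.0) :: =b=> n3
  n3 = (b.0 + b.0)\{a,b} | ((0 + 0) | 0) :: deadlocked
Coarsest stable partition (strong bisimilarity classes):
  B0 = {m0, n0}
  B1 = {m1, n1}
  B2 = {m2, n2}
  B3 = {m3, n3}
m0 ∈ B0, n0 ∈ B0 → same block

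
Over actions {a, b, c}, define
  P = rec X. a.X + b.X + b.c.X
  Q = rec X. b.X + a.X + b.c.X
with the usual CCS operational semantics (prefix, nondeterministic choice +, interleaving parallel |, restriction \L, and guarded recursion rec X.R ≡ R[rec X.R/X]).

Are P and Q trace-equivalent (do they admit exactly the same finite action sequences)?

Reachable graph of P (2 states):
  s0 = rec X. a.X + b.X + b.c.X ⊢ ··a··> s0, ··b··> s0, ··b··> s1
  s1 = c.(rec X. a.X + b.X + b.c.X) ⊢ ··c··> s0
Reachable graph of Q (2 states):
  t0 = rec X. b.X + a.X + b.c.X ⊢ ··a··> t0, ··b··> t0, ··b··> t1
  t1 = c.(rec X. b.X + a.X + b.c.X) ⊢ ··c··> t0
Partition-refinement fixed point:
  B0 = {s0, t0}
  B1 = {s1, t1}
s0 ∈ B0, t0 ∈ B0 → same block
Bisimilar ⇒ trace-equivalent.

trace-equivalent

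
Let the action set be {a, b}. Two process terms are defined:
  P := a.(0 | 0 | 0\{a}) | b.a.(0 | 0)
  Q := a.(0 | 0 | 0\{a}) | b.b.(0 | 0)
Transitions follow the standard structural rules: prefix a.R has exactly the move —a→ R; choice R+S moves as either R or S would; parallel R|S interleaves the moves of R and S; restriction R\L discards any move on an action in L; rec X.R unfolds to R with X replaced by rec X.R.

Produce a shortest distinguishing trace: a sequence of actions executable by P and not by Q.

aba

Reachable graph of P (6 states):
  p0 = a.(0 | 0 | 0\{a}) | b.a.(0 | 0) | —a→ p1, —b→ p2
  p1 = 0 | 0 | 0\{a} | b.a.(0 | 0) | —b→ p3
  p2 = a.(0 | 0 | 0\{a}) | a.(0 | 0) | —a→ p3, —a→ p4
  p3 = 0 | 0 | 0\{a} | a.(0 | 0) | —a→ p5
  p4 = a.(0 | 0 | 0\{a}) | (0 | 0) | —a→ p5
  p5 = 0 | 0 | 0\{a} | (0 | 0) | ·
Reachable graph of Q (6 states):
  q0 = a.(0 | 0 | 0\{a}) | b.b.(0 | 0) | —a→ q1, —b→ q2
  q1 = 0 | 0 | 0\{a} | b.b.(0 | 0) | —b→ q3
  q2 = a.(0 | 0 | 0\{a}) | b.(0 | 0) | —a→ q3, —b→ q4
  q3 = 0 | 0 | 0\{a} | b.(0 | 0) | —b→ q5
  q4 = a.(0 | 0 | 0\{a}) | (0 | 0) | —a→ q5
  q5 = 0 | 0 | 0\{a} | (0 | 0) | ·
Executing aba from P (initial set {p0}):
  after a @ step 1: {p1}
  after b @ step 2: {p3}
  after a @ step 3: {p5}
  ✓ P
Executing aba from Q (initial set {q0}):
  after a @ step 1: {q1}
  after b @ step 2: {q3}
  after a @ step 3: no successor for Q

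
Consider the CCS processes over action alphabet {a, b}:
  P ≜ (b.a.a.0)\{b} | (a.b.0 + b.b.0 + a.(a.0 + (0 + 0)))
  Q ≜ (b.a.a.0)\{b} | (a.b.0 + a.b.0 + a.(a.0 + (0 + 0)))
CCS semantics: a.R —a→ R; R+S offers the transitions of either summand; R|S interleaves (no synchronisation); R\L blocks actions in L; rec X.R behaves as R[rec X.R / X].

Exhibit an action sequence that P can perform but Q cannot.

b

LTS(P): 4 reachable states
  s0 = (b.a.a.0)\{b} | (a.b.0 + b.b.0 + a.(a.0 + (0 + 0))) :: —a→ s1, —a→ s2, —b→ s2
  s1 = (b.a.a.0)\{b} | (a.0 + (0 + 0)) :: —a→ s3
  s2 = (b.a.a.0)\{b} | b.0 :: —b→ s3
  s3 = (b.a.a.0)\{b} | 0 :: ∅
LTS(Q): 4 reachable states
  t0 = (b.a.a.0)\{b} | (a.b.0 + a.b.0 + a.(a.0 + (0 + 0))) :: —a→ t1, —a→ t2
  t1 = (b.a.a.0)\{b} | (a.0 + (0 + 0)) :: —a→ t3
  t2 = (b.a.a.0)\{b} | b.0 :: —b→ t3
  t3 = (b.a.a.0)\{b} | 0 :: ∅
Executing b from P (initial set {s0}):
  after b @ step 1: {s2}
  P completes σ.
Executing b from Q (initial set {t0}):
  after b @ step 1: ∅ (Q stuck)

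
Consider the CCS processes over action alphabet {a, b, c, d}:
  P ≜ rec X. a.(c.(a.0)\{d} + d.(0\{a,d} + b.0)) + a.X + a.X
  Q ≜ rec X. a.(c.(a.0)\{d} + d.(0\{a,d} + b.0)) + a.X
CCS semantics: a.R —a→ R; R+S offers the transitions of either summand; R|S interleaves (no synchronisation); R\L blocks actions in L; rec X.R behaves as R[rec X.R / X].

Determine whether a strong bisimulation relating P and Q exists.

P's transition system — 6 states:
  m0 = rec X. a.(c.(a.0)\{d} + d.(0\{a,d} + b.0)) + a.X + a.X has moves -a-> m0, -a-> m1
  m1 = c.(a.0)\{d} + d.(0\{a,d} + b.0) has moves -c-> m2, -d-> m3
  m2 = (a.0)\{d} has moves -a-> m4
  m3 = 0\{a,d} + b.0 has moves -b-> m5
  m4 = 0\{d} has moves ·
  m5 = 0 has moves ·
Q's transition system — 6 states:
  n0 = rec X. a.(c.(a.0)\{d} + d.(0\{a,d} + b.0)) + a.X has moves -a-> n0, -a-> n1
  n1 = c.(a.0)\{d} + d.(0\{a,d} + b.0) has moves -c-> n2, -d-> n3
  n2 = (a.0)\{d} has moves -a-> n4
  n3 = 0\{a,d} + b.0 has moves -b-> n5
  n4 = 0\{d} has moves ·
  n5 = 0 has moves ·
Bisimilarity quotient blocks:
  B0 = {m0, n0}
  B1 = {m1, n1}
  B2 = {m3, n3}
  B3 = {m4, m5, n4, n5}
  B4 = {m2, n2}
m0 ∈ B0, n0 ∈ B0 → same block

P ~ Q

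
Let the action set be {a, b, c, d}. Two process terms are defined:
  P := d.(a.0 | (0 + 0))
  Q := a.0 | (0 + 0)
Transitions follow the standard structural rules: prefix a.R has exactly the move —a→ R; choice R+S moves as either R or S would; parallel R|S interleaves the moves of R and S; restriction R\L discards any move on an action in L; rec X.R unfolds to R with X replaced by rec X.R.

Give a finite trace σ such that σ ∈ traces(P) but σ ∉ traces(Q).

d

LTS(P): 3 reachable states
  m0 = d.(a.0 | (0 + 0)) ⊢ —d→ m1
  m1 = a.0 | (0 + 0) ⊢ —a→ m2
  m2 = 0 | (0 + 0) ⊢ ·
LTS(Q): 2 reachable states
  n0 = a.0 | (0 + 0) ⊢ —a→ n1
  n1 = 0 | (0 + 0) ⊢ ·
Trace ⟨d⟩ through P, begin at {m0}:
  step 1 (d): {m1}
  ✓ P
Trace ⟨d⟩ through Q, begin at {n0}:
  step 1 (d): ∅ (Q stuck)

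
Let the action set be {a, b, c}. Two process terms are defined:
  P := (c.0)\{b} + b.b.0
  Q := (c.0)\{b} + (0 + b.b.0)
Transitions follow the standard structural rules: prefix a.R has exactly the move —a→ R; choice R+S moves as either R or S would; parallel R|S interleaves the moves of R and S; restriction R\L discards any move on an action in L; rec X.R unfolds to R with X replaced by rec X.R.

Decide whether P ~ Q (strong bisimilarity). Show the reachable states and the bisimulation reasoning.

YES

Reachable graph of P (4 states):
  p0 = (c.0)\{b} + b.b.0 ⊢ =b=> p1, =c=> p2
  p1 = b.0 ⊢ =b=> p3
  p2 = 0\{b} ⊢ stopped
  p3 = 0 ⊢ stopped
Reachable graph of Q (4 states):
  q0 = (c.0)\{b} + (0 + b.b.0) ⊢ =b=> q1, =c=> q2
  q1 = b.0 ⊢ =b=> q3
  q2 = 0\{b} ⊢ stopped
  q3 = 0 ⊢ stopped
Bisimilarity quotient blocks:
  B0 = {p0, q0}
  B1 = {p2, p3, q2, q3}
  B2 = {p1, q1}
p0 ∈ B0, q0 ∈ B0 → same block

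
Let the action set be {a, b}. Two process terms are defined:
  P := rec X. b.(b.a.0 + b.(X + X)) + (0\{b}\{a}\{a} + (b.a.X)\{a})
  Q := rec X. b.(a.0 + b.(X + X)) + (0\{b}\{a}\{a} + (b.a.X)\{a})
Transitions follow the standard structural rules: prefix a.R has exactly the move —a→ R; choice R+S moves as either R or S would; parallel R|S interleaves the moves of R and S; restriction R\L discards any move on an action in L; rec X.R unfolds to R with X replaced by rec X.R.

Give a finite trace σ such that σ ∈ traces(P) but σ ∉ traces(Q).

Reachable graph of P (6 states):
  m0 = rec X. b.(b.a.0 + b.(X + X)) + (0\{b}\{a}\{a} + (b.a.X)\{a}) has moves ··b··> m1, ··b··> m2
  m1 = (a.(rec X. b.(b.a.0 + b.(X + X)) + (0\{b}\{a}\{a} + (b.a.X)\{a})))\{a} has moves ·
  m2 = b.a.0 + b.((rec X. b.(b.a.0 + b.(X + X)) + (0\{b}\{a}\{a} + (b.a.X)\{a})) + (rec X. b.(b.a.0 + b.(X + X)) + (0\{b}\{a}\{a} + (b.a.X)\{a}))) has moves ··b··> m3, ··b··> m4
  m3 = (rec X. b.(b.a.0 + b.(X + X)) + (0\{b}\{a}\{a} + (b.a.X)\{a})) + (rec X. b.(b.a.0 + b.(X + X)) + (0\{b}\{a}\{a} + (b.a.X)\{a})) has moves ··b··> m1, ··b··> m2
  m4 = a.0 has moves ··a··> m5
  m5 = 0 has moves ·
Reachable graph of Q (5 states):
  n0 = rec X. b.(a.0 + b.(X + X)) + (0\{b}\{a}\{a} + (b.a.X)\{a}) has moves ··b··> n1, ··b··> n2
  n1 = (a.(rec X. b.(a.0 + b.(X + X)) + (0\{b}\{a}\{a} + (b.a.X)\{a})))\{a} has moves ·
  n2 = a.0 + b.((rec X. b.(a.0 + b.(X + X)) + (0\{b}\{a}\{a} + (b.a.X)\{a})) + (rec X. b.(a.0 + b.(X + X)) + (0\{b}\{a}\{a} + (b.a.X)\{a}))) has moves ··a··> n3, ··b··> n4
  n3 = 0 has moves ·
  n4 = (rec X. b.(a.0 + b.(X + X)) + (0\{b}\{a}\{a} + (b.a.X)\{a})) + (rec X. b.(a.0 + b.(X + X)) + (0\{b}\{a}\{a} + (b.a.X)\{a})) has moves ··b··> n1, ··b··> n2
Run σ = ⟨bba⟩ on P: start {m0}
  step 1 (b): {m1, m2}
  step 2 (b): {m3, m4}
  step 3 (a): {m5}
  ✓ P
Run σ = ⟨bba⟩ on Q: start {n0}
  step 1 (b): {n1, n2}
  step 2 (b): {n4}
  step 3 (a): ∅ (Q stuck)

bba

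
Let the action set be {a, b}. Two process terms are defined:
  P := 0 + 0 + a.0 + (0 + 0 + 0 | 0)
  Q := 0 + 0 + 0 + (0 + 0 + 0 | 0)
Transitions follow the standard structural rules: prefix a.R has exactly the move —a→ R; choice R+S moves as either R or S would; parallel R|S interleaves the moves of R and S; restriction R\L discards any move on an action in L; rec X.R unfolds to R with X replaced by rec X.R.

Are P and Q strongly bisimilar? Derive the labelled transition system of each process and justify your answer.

not bisimilar

P's transition system — 2 states:
  s0 = 0 + 0 + a.0 + (0 + 0 + 0 | 0) has moves =a=> s1
  s1 = 0 has moves ∅
Q's transition system — 1 states:
  t0 = 0 + 0 + 0 + (0 + 0 + 0 | 0) has moves ∅
Partition-refinement fixed point:
  B0 = {s0}
  B1 = {s1, t0}
s0 ∈ B0, t0 ∈ B1 → different blocks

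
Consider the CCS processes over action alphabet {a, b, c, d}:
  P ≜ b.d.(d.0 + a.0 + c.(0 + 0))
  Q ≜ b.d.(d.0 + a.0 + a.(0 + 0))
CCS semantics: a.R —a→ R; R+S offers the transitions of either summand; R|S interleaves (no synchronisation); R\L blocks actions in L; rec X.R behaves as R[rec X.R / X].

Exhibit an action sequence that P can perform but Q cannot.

LTS(P): 5 reachable states
  s0 = b.d.(d.0 + a.0 + c.(0 + 0)) | =b=> s1
  s1 = d.(d.0 + a.0 + c.(0 + 0)) | =d=> s2
  s2 = d.0 + a.0 + c.(0 + 0) | =a=> s3, =c=> s4, =d=> s3
  s3 = 0 | deadlocked
  s4 = 0 + 0 | deadlocked
LTS(Q): 5 reachable states
  t0 = b.d.(d.0 + a.0 + a.(0 + 0)) | =b=> t1
  t1 = d.(d.0 + a.0 + a.(0 + 0)) | =d=> t2
  t2 = d.0 + a.0 + a.(0 + 0) | =a=> t3, =a=> t4, =d=> t3
  t3 = 0 | deadlocked
  t4 = 0 + 0 | deadlocked
Trace ⟨bdc⟩ through P, begin at {s0}:
  after b @ step 1: {s1}
  after d @ step 2: {s2}
  after c @ step 3: {s4}
  ✓ P
Trace ⟨bdc⟩ through Q, begin at {t0}:
  after b @ step 1: {t1}
  after d @ step 2: {t2}
  after c @ step 3: ∅ (Q stuck)

bdc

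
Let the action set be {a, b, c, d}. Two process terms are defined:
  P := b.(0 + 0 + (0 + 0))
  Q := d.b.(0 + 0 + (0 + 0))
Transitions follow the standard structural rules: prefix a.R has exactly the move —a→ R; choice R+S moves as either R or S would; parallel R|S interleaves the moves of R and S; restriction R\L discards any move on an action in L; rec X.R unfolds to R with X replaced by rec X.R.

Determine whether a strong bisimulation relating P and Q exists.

P ≁ Q

Reachable graph of P (2 states):
  m0 = b.(0 + 0 + (0 + 0)) | ··b··> m1
  m1 = 0 + 0 + (0 + 0) | (no moves)
Reachable graph of Q (3 states):
  n0 = d.b.(0 + 0 + (0 + 0)) | ··d··> n1
  n1 = b.(0 + 0 + (0 + 0)) | ··b··> n2
  n2 = 0 + 0 + (0 + 0) | (no moves)
Partition-refinement fixed point:
  B0 = {m0, n1}
  B1 = {m1, n2}
  B2 = {n0}
m0 ∈ B0, n0 ∈ B2 → different blocks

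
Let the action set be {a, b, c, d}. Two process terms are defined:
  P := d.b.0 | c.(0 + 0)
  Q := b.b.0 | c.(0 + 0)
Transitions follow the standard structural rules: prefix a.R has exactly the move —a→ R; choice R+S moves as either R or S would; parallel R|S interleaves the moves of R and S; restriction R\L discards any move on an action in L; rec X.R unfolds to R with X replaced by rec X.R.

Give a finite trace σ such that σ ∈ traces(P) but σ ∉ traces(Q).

d

LTS(P): 6 reachable states
  m0 = d.b.0 | c.(0 + 0) → --c--▸ m1, --d--▸ m2
  m1 = d.b.0 | (0 + 0) → --d--▸ m3
  m2 = b.0 | c.(0 + 0) → --b--▸ m4, --c--▸ m3
  m3 = b.0 | (0 + 0) → --b--▸ m5
  m4 = 0 | c.(0 + 0) → --c--▸ m5
  m5 = 0 | (0 + 0) → stopped
LTS(Q): 6 reachable states
  n0 = b.b.0 | c.(0 + 0) → --b--▸ n1, --c--▸ n2
  n1 = b.0 | c.(0 + 0) → --b--▸ n3, --c--▸ n4
  n2 = b.b.0 | (0 + 0) → --b--▸ n4
  n3 = 0 | c.(0 + 0) → --c--▸ n5
  n4 = b.0 | (0 + 0) → --b--▸ n5
  n5 = 0 | (0 + 0) → stopped
Executing d from P (initial set {m0}):
  after d @ step 1: {m2}
  — P admits the full trace.
Executing d from Q (initial set {n0}):
  after d @ step 1: no successor for Q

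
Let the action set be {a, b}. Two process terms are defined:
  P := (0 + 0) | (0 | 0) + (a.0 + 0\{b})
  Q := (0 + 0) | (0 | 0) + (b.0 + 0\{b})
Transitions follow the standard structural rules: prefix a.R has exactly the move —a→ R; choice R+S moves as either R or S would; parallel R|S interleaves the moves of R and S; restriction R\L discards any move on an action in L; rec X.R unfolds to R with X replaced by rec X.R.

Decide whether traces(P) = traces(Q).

Reachable graph of P (2 states):
  u0 = (0 + 0) | (0 | 0) + (a.0 + 0\{b}) ⊢ =a=> u1
  u1 = 0 ⊢ stopped
Reachable graph of Q (2 states):
  v0 = (0 + 0) | (0 | 0) + (b.0 + 0\{b}) ⊢ =b=> v1
  v1 = 0 ⊢ stopped
Run σ = ⟨a⟩ on P: start {u0}
  step 1 (a): {u1}
  — P admits the full trace.
Run σ = ⟨a⟩ on Q: start {v0}
  step 1 (a): ∅ (Q stuck)

trace-distinct — witness ⟨a⟩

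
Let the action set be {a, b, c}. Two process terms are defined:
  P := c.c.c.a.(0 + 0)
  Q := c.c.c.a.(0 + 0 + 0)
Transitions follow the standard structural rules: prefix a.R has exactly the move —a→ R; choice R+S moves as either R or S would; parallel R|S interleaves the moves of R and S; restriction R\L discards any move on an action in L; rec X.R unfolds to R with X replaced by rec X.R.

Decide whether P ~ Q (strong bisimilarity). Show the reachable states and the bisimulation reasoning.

P's transition system — 5 states:
  s0 = c.c.c.a.(0 + 0) → =c=> s1
  s1 = c.c.a.(0 + 0) → =c=> s2
  s2 = c.a.(0 + 0) → =c=> s3
  s3 = a.(0 + 0) → =a=> s4
  s4 = 0 + 0 → deadlocked
Q's transition system — 5 states:
  t0 = c.c.c.a.(0 + 0 + 0) → =c=> t1
  t1 = c.c.a.(0 + 0 + 0) → =c=> t2
  t2 = c.a.(0 + 0 + 0) → =c=> t3
  t3 = a.(0 + 0 + 0) → =a=> t4
  t4 = 0 + 0 + 0 → deadlocked
Coarsest stable partition (strong bisimilarity classes):
  B0 = {s0, t0}
  B1 = {s1, t1}
  B2 = {s2, t2}
  B3 = {s3, t3}
  B4 = {s4, t4}
s0 ∈ B0, t0 ∈ B0 → same block

P ~ Q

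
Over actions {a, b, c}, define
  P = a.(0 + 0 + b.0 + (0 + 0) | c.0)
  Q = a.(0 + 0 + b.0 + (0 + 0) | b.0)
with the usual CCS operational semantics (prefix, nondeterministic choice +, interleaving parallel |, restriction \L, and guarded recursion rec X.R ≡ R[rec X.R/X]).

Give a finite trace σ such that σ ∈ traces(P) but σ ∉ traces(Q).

ac

P's transition system — 4 states:
  u0 = a.(0 + 0 + b.0 + (0 + 0) | c.0) | -a-> u1
  u1 = 0 + 0 + b.0 + (0 + 0) | c.0 | -b-> u2, -c-> u3
  u2 = 0 | stopped
  u3 = (0 + 0) | 0 | stopped
Q's transition system — 4 states:
  v0 = a.(0 + 0 + b.0 + (0 + 0) | b.0) | -a-> v1
  v1 = 0 + 0 + b.0 + (0 + 0) | b.0 | -b-> v2, -b-> v3
  v2 = (0 + 0) | 0 | stopped
  v3 = 0 | stopped
Trace ⟨ac⟩ through P, begin at {u0}:
  after a @ step 1: {u1}
  after c @ step 2: {u3}
  ✓ P
Trace ⟨ac⟩ through Q, begin at {v0}:
  after a @ step 1: {v1}
  after c @ step 2: ∅ (Q stuck)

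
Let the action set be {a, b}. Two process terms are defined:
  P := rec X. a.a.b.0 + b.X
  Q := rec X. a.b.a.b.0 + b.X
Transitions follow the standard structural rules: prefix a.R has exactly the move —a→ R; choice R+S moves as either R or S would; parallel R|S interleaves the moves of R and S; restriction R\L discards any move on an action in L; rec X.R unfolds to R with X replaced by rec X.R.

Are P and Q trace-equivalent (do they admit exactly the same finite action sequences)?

traces(P) ≠ traces(Q) — witness ⟨aa⟩

P's transition system — 4 states:
  s0 = rec X. a.a.b.0 + b.X ⊢ ··a··> s1, ··b··> s0
  s1 = a.b.0 ⊢ ··a··> s2
  s2 = b.0 ⊢ ··b··> s3
  s3 = 0 ⊢ stopped
Q's transition system — 5 states:
  t0 = rec X. a.b.a.b.0 + b.X ⊢ ··a··> t1, ··b··> t0
  t1 = b.a.b.0 ⊢ ··b··> t2
  t2 = a.b.0 ⊢ ··a··> t3
  t3 = b.0 ⊢ ··b··> t4
  t4 = 0 ⊢ stopped
Trace ⟨aa⟩ through P, begin at {s0}:
  step 1 (a): {s1}
  step 2 (a): {s2}
  — P admits the full trace.
Trace ⟨aa⟩ through Q, begin at {t0}:
  step 1 (a): {t1}
  step 2 (a): ∅ (Q stuck)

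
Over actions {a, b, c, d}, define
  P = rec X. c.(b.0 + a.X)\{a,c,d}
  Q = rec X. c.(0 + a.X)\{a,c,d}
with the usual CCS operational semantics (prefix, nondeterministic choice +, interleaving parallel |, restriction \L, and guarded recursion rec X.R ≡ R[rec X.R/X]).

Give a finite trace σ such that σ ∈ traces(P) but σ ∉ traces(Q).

P's transition system — 3 states:
  p0 = rec X. c.(b.0 + a.X)\{a,c,d} ⊢ -c-> p1
  p1 = (b.0 + a.(rec X. c.(b.0 + a.X)\{a,c,d}))\{a,c,d} ⊢ -b-> p2
  p2 = 0\{a,c,d} ⊢ ·
Q's transition system — 2 states:
  q0 = rec X. c.(0 + a.X)\{a,c,d} ⊢ -c-> q1
  q1 = (0 + a.(rec X. c.(0 + a.X)\{a,c,d}))\{a,c,d} ⊢ ·
Executing cb from P (initial set {p0}):
  [1] c ⇒ {p1}
  [2] b ⇒ {p2}
  P completes σ.
Executing cb from Q (initial set {q0}):
  [1] c ⇒ {q1}
  [2] b ⇒ ∅ (Q stuck)

cb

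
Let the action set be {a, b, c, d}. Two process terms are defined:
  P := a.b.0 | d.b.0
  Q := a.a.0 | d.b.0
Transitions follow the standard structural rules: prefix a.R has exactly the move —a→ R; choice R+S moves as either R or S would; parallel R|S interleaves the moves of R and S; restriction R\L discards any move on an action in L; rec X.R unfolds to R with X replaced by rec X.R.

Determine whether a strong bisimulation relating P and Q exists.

LTS(P): 9 reachable states
  m0 = a.b.0 | d.b.0 ⊢ —a→ m1, —d→ m2
  m1 = b.0 | d.b.0 ⊢ —b→ m3, —d→ m4
  m2 = a.b.0 | b.0 ⊢ —a→ m4, —b→ m5
  m3 = 0 | d.b.0 ⊢ —d→ m6
  m4 = b.0 | b.0 ⊢ —b→ m6, —b→ m7
  m5 = a.b.0 | 0 ⊢ —a→ m7
  m6 = 0 | b.0 ⊢ —b→ m8
  m7 = b.0 | 0 ⊢ —b→ m8
  m8 = 0 | 0 ⊢ stopped
LTS(Q): 9 reachable states
  n0 = a.a.0 | d.b.0 ⊢ —a→ n1, —d→ n2
  n1 = a.0 | d.b.0 ⊢ —a→ n3, —d→ n4
  n2 = a.a.0 | b.0 ⊢ —a→ n4, —b→ n5
  n3 = 0 | d.b.0 ⊢ —d→ n6
  n4 = a.0 | b.0 ⊢ —a→ n6, —b→ n7
  n5 = a.a.0 | 0 ⊢ —a→ n7
  n6 = 0 | b.0 ⊢ —b→ n8
  n7 = a.0 | 0 ⊢ —a→ n8
  n8 = 0 | 0 ⊢ stopped
Coarsest stable partition (strong bisimilarity classes):
  B0 = {m0}
  B1 = {m1}
  B2 = {m3, n3}
  B3 = {m6, m7, n6}
  B4 = {m8, n8}
  B5 = {m4}
  B6 = {m2}
  B7 = {m5}
  B8 = {n0}
  B9 = {n2}
  B10 = {n4}
  B11 = {n7}
  B12 = {n5}
  B13 = {n1}
m0 ∈ B0, n0 ∈ B8 → different blocks

NO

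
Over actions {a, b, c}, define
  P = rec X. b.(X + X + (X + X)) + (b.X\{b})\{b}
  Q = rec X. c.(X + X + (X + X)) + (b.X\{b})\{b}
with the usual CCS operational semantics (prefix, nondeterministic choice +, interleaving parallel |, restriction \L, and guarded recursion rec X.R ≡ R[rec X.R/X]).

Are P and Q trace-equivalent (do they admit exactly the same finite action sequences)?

trace-distinct — witness ⟨b⟩

P's transition system — 2 states:
  u0 = rec X. b.(X + X + (X + X)) + (b.X\{b})\{b} :: -b-> u1
  u1 = (rec X. b.(X + X + (X + X)) + (b.X\{b})\{b}) + (rec X. b.(X + X + (X + X)) + (b.X\{b})\{b}) + ((rec X. b.(X + X + (X + X)) + (b.X\{b})\{b}) + (rec X. b.(X + X + (X + X)) + (b.X\{b})\{b})) :: -b-> u1
Q's transition system — 2 states:
  v0 = rec X. c.(X + X + (X + X)) + (b.X\{b})\{b} :: -c-> v1
  v1 = (rec X. c.(X + X + (X + X)) + (b.X\{b})\{b}) + (rec X. c.(X + X + (X + X)) + (b.X\{b})\{b}) + ((rec X. c.(X + X + (X + X)) + (b.X\{b})\{b}) + (rec X. c.(X + X + (X + X)) + (b.X\{b})\{b})) :: -c-> v1
Trace ⟨b⟩ through P, begin at {u0}:
  after b @ step 1: {u1}
  ✓ P
Trace ⟨b⟩ through Q, begin at {v0}:
  after b @ step 1: ∅ (Q stuck)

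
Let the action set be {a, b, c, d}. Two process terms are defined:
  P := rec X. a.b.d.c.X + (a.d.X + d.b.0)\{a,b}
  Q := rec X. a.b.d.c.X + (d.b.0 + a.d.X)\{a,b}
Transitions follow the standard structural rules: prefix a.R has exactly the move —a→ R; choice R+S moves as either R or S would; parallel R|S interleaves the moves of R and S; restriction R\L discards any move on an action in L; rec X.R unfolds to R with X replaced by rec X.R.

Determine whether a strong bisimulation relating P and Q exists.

P ~ Q

LTS(P): 5 reachable states
  m0 = rec X. a.b.d.c.X + (a.d.X + d.b.0)\{a,b} :: -a-> m1, -d-> m2
  m1 = b.d.c.(rec X. a.b.d.c.X + (a.d.X + d.b.0)\{a,b}) :: -b-> m3
  m2 = (b.0)\{a,b} :: ∅
  m3 = d.c.(rec X. a.b.d.c.X + (a.d.X + d.b.0)\{a,b}) :: -d-> m4
  m4 = c.(rec X. a.b.d.c.X + (a.d.X + d.b.0)\{a,b}) :: -c-> m0
LTS(Q): 5 reachable states
  n0 = rec X. a.b.d.c.X + (d.b.0 + a.d.X)\{a,b} :: -a-> n1, -d-> n2
  n1 = b.d.c.(rec X. a.b.d.c.X + (d.b.0 + a.d.X)\{a,b}) :: -b-> n3
  n2 = (b.0)\{a,b} :: ∅
  n3 = d.c.(rec X. a.b.d.c.X + (d.b.0 + a.d.X)\{a,b}) :: -d-> n4
  n4 = c.(rec X. a.b.d.c.X + (d.b.0 + a.d.X)\{a,b}) :: -c-> n0
Bisimilarity quotient blocks:
  B0 = {m0, n0}
  B1 = {m1, n1}
  B2 = {m3, n3}
  B3 = {m4, n4}
  B4 = {m2, n2}
m0 ∈ B0, n0 ∈ B0 → same block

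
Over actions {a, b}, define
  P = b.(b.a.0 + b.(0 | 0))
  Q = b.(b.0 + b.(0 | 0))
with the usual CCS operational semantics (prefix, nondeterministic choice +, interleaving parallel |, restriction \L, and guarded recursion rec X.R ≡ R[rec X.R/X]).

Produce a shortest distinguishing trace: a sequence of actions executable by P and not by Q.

bba

LTS(P): 5 reachable states
  s0 = b.(b.a.0 + b.(0 | 0)) ⊢ -b-> s1
  s1 = b.a.0 + b.(0 | 0) ⊢ -b-> s2, -b-> s3
  s2 = 0 | 0 ⊢ deadlocked
  s3 = a.0 ⊢ -a-> s4
  s4 = 0 ⊢ deadlocked
LTS(Q): 4 reachable states
  t0 = b.(b.0 + b.(0 | 0)) ⊢ -b-> t1
  t1 = b.0 + b.(0 | 0) ⊢ -b-> t2, -b-> t3
  t2 = 0 ⊢ deadlocked
  t3 = 0 | 0 ⊢ deadlocked
Run σ = ⟨bba⟩ on P: start {s0}
  step 1 (b): {s1}
  step 2 (b): {s2, s3}
  step 3 (a): {s4}
  ✓ P
Run σ = ⟨bba⟩ on Q: start {t0}
  step 1 (b): {t1}
  step 2 (b): {t2, t3}
  step 3 (a): ∅  — Q cannot continue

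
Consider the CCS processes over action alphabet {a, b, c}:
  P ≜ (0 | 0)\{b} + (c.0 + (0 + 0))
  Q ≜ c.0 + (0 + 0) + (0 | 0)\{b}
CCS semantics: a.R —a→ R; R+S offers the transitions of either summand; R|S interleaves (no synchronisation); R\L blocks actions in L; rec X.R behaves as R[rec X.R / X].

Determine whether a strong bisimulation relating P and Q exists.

P's transition system — 2 states:
  u0 = (0 | 0)\{b} + (c.0 + (0 + 0)) ⊢ —c→ u1
  u1 = 0 ⊢ stopped
Q's transition system — 2 states:
  v0 = c.0 + (0 + 0) + (0 | 0)\{b} ⊢ —c→ v1
  v1 = 0 ⊢ stopped
Partition-refinement fixed point:
  B0 = {u0, v0}
  B1 = {u1, v1}
u0 ∈ B0, v0 ∈ B0 → same block

YES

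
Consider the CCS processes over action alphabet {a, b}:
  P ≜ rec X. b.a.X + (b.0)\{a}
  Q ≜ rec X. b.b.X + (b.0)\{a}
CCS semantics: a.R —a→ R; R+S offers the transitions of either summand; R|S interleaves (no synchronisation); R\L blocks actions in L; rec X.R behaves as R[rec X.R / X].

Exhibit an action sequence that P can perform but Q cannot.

ba

Reachable graph of P (3 states):
  m0 = rec X. b.a.X + (b.0)\{a} has moves —b→ m1, —b→ m2
  m1 = 0\{a} has moves (no moves)
  m2 = a.(rec X. b.a.X + (b.0)\{a}) has moves —a→ m0
Reachable graph of Q (3 states):
  n0 = rec X. b.b.X + (b.0)\{a} has moves —b→ n1, —b→ n2
  n1 = 0\{a} has moves (no moves)
  n2 = b.(rec X. b.b.X + (b.0)\{a}) has moves —b→ n0
Run σ = ⟨ba⟩ on P: start {m0}
  step 1 (b): {m1, m2}
  step 2 (a): {m0}
  — P admits the full trace.
Run σ = ⟨ba⟩ on Q: start {n0}
  step 1 (b): {n1, n2}
  step 2 (a): ∅  — Q cannot continue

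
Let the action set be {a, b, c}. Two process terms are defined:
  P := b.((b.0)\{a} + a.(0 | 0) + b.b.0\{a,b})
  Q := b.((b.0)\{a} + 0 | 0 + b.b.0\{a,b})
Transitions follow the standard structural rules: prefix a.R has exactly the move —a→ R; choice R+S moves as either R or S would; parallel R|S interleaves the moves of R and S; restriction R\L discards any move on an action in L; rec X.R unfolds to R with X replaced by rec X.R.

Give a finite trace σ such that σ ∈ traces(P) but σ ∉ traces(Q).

LTS(P): 6 reachable states
  s0 = b.((b.0)\{a} + a.(0 | 0) + b.b.0\{a,b}) | —b→ s1
  s1 = (b.0)\{a} + a.(0 | 0) + b.b.0\{a,b} | —a→ s2, —b→ s3, —b→ s4
  s2 = 0 | 0 | deadlocked
  s3 = 0\{a} | deadlocked
  s4 = b.0\{a,b} | —b→ s5
  s5 = 0\{a,b} | deadlocked
LTS(Q): 5 reachable states
  t0 = b.((b.0)\{a} + 0 | 0 + b.b.0\{a,b}) | —b→ t1
  t1 = (b.0)\{a} + 0 | 0 + b.b.0\{a,b} | —b→ t2, —b→ t3
  t2 = 0\{a} | deadlocked
  t3 = b.0\{a,b} | —b→ t4
  t4 = 0\{a,b} | deadlocked
Executing ba from P (initial set {s0}):
  [1] b ⇒ {s1}
  [2] a ⇒ {s2}
  — P admits the full trace.
Executing ba from Q (initial set {t0}):
  [1] b ⇒ {t1}
  [2] a ⇒ ∅  — Q cannot continue

ba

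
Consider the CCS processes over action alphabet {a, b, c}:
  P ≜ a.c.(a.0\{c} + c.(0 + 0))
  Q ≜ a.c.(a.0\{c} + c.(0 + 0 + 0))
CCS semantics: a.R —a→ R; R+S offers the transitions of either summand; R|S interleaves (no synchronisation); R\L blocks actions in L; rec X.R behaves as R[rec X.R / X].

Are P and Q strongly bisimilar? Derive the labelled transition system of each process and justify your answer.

Reachable graph of P (5 states):
  m0 = a.c.(a.0\{c} + c.(0 + 0)) has moves --a--▸ m1
  m1 = c.(a.0\{c} + c.(0 + 0)) has moves --c--▸ m2
  m2 = a.0\{c} + c.(0 + 0) has moves --a--▸ m3, --c--▸ m4
  m3 = 0\{c} has moves ∅
  m4 = 0 + 0 has moves ∅
Reachable graph of Q (5 states):
  n0 = a.c.(a.0\{c} + c.(0 + 0 + 0)) has moves --a--▸ n1
  n1 = c.(a.0\{c} + c.(0 + 0 + 0)) has moves --c--▸ n2
  n2 = a.0\{c} + c.(0 + 0 + 0) has moves --a--▸ n3, --c--▸ n4
  n3 = 0\{c} has moves ∅
  n4 = 0 + 0 + 0 has moves ∅
Coarsest stable partition (strong bisimilarity classes):
  B0 = {m0, n0}
  B1 = {m1, n1}
  B2 = {m2, n2}
  B3 = {m3, m4, n3, n4}
m0 ∈ B0, n0 ∈ B0 → same block

YES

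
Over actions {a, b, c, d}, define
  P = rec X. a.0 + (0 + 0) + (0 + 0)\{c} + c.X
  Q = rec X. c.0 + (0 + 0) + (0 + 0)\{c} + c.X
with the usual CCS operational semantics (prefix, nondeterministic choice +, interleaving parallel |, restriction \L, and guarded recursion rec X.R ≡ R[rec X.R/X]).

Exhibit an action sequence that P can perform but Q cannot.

Reachable graph of P (2 states):
  m0 = rec X. a.0 + (0 + 0) + (0 + 0)\{c} + c.X | =a=> m1, =c=> m0
  m1 = 0 | (no moves)
Reachable graph of Q (2 states):
  n0 = rec X. c.0 + (0 + 0) + (0 + 0)\{c} + c.X | =c=> n0, =c=> n1
  n1 = 0 | (no moves)
Trace ⟨a⟩ through P, begin at {m0}:
  [1] a ⇒ {m1}
  P completes σ.
Trace ⟨a⟩ through Q, begin at {n0}:
  [1] a ⇒ ∅ (Q stuck)

a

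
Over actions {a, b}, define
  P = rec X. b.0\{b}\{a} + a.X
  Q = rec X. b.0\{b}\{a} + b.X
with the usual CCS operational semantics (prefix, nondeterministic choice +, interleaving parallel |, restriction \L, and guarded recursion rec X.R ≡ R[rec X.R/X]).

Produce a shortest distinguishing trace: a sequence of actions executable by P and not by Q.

P's transition system — 2 states:
  m0 = rec X. b.0\{b}\{a} + a.X → -a-> m0, -b-> m1
  m1 = 0\{b}\{a} → deadlocked
Q's transition system — 2 states:
  n0 = rec X. b.0\{b}\{a} + b.X → -b-> n0, -b-> n1
  n1 = 0\{b}\{a} → deadlocked
Trace ⟨a⟩ through P, begin at {m0}:
  [1] a ⇒ {m0}
  — P admits the full trace.
Trace ⟨a⟩ through Q, begin at {n0}:
  [1] a ⇒ ∅ (Q stuck)

a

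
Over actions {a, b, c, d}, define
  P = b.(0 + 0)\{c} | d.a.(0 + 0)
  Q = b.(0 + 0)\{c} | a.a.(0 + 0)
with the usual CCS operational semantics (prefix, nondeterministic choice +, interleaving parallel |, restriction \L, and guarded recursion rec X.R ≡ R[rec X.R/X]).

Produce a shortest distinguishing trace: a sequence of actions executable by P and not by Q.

P's transition system — 6 states:
  m0 = b.(0 + 0)\{c} | d.a.(0 + 0) has moves ··b··> m1, ··d··> m2
  m1 = (0 + 0)\{c} | d.a.(0 + 0) has moves ··d··> m3
  m2 = b.(0 + 0)\{c} | a.(0 + 0) has moves ··a··> m4, ··b··> m3
  m3 = (0 + 0)\{c} | a.(0 + 0) has moves ··a··> m5
  m4 = b.(0 + 0)\{c} | (0 + 0) has moves ··b··> m5
  m5 = (0 + 0)\{c} | (0 + 0) has moves stopped
Q's transition system — 6 states:
  n0 = b.(0 + 0)\{c} | a.a.(0 + 0) has moves ··a··> n1, ··b··> n2
  n1 = b.(0 + 0)\{c} | a.(0 + 0) has moves ··a··> n3, ··b··> n4
  n2 = (0 + 0)\{c} | a.a.(0 + 0) has moves ··a··> n4
  n3 = b.(0 + 0)\{c} | (0 + 0) has moves ··b··> n5
  n4 = (0 + 0)\{c} | a.(0 + 0) has moves ··a··> n5
  n5 = (0 + 0)\{c} | (0 + 0) has moves stopped
Run σ = ⟨d⟩ on P: start {m0}
  step 1 (d): {m2}
  ✓ P
Run σ = ⟨d⟩ on Q: start {n0}
  step 1 (d): ∅ (Q stuck)

d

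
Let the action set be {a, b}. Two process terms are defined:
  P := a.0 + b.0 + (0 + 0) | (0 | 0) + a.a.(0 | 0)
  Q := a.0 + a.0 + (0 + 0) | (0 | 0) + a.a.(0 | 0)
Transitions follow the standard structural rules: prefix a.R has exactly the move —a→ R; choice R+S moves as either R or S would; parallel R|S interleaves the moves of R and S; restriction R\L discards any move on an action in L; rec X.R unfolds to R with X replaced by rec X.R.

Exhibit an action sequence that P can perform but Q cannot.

b

Reachable graph of P (4 states):
  u0 = a.0 + b.0 + (0 + 0) | (0 | 0) + a.a.(0 | 0) has moves --a--▸ u1, --a--▸ u2, --b--▸ u1
  u1 = 0 has moves deadlocked
  u2 = a.(0 | 0) has moves --a--▸ u3
  u3 = 0 | 0 has moves deadlocked
Reachable graph of Q (4 states):
  v0 = a.0 + a.0 + (0 + 0) | (0 | 0) + a.a.(0 | 0) has moves --a--▸ v1, --a--▸ v2
  v1 = 0 has moves deadlocked
  v2 = a.(0 | 0) has moves --a--▸ v3
  v3 = 0 | 0 has moves deadlocked
Run σ = ⟨b⟩ on P: start {u0}
  after b @ step 1: {u1}
  ✓ P
Run σ = ⟨b⟩ on Q: start {v0}
  after b @ step 1: ∅ (Q stuck)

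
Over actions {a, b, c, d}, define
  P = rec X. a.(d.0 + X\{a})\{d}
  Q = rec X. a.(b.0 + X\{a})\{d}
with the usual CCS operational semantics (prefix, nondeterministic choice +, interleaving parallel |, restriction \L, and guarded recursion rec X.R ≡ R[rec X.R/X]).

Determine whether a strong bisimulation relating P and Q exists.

P ≁ Q

LTS(P): 2 reachable states
  s0 = rec X. a.(d.0 + X\{a})\{d} :: ··a··> s1
  s1 = (d.0 + (rec X. a.(d.0 + X\{a})\{d})\{a})\{d} :: stopped
LTS(Q): 3 reachable states
  t0 = rec X. a.(b.0 + X\{a})\{d} :: ··a··> t1
  t1 = (b.0 + (rec X. a.(b.0 + X\{a})\{d})\{a})\{d} :: ··b··> t2
  t2 = 0\{d} :: stopped
Coarsest stable partition (strong bisimilarity classes):
  B0 = {s0}
  B1 = {s1, t2}
  B2 = {t0}
  B3 = {t1}
s0 ∈ B0, t0 ∈ B2 → different blocks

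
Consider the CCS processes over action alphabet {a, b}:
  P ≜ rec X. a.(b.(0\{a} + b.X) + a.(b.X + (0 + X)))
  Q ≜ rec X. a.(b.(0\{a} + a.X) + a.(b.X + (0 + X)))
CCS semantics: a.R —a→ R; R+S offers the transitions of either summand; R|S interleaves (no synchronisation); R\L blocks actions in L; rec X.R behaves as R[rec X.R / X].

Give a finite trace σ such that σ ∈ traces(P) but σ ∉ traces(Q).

abb

Reachable graph of P (4 states):
  m0 = rec X. a.(b.(0\{a} + b.X) + a.(b.X + (0 + X))) :: ··a··> m1
  m1 = b.(0\{a} + b.(rec X. a.(b.(0\{a} + b.X) + a.(b.X + (0 + X))))) + a.(b.(rec X. a.(b.(0\{a} + b.X) + a.(b.X + (0 + X)))) + (0 + (rec X. a.(b.(0\{a} + b.X) + a.(b.X + (0 + X)))))) :: ··a··> m2, ··b··> m3
  m2 = b.(rec X. a.(b.(0\{a} + b.X) + a.(b.X + (0 + X)))) + (0 + (rec X. a.(b.(0\{a} + b.X) + a.(b.X + (0 + X))))) :: ··a··> m1, ··b··> m0
  m3 = 0\{a} + b.(rec X. a.(b.(0\{a} + b.X) + a.(b.X + (0 + X)))) :: ··b··> m0
Reachable graph of Q (4 states):
  n0 = rec X. a.(b.(0\{a} + a.X) + a.(b.X + (0 + X))) :: ··a··> n1
  n1 = b.(0\{a} + a.(rec X. a.(b.(0\{a} + a.X) + a.(b.X + (0 + X))))) + a.(b.(rec X. a.(b.(0\{a} + a.X) + a.(b.X + (0 + X)))) + (0 + (rec X. a.(b.(0\{a} + a.X) + a.(b.X + (0 + X)))))) :: ··a··> n2, ··b··> n3
  n2 = b.(rec X. a.(b.(0\{a} + a.X) + a.(b.X + (0 + X)))) + (0 + (rec X. a.(b.(0\{a} + a.X) + a.(b.X + (0 + X))))) :: ··a··> n1, ··b··> n0
  n3 = 0\{a} + a.(rec X. a.(b.(0\{a} + a.X) + a.(b.X + (0 + X)))) :: ··a··> n0
Trace ⟨abb⟩ through P, begin at {m0}:
  [1] a ⇒ {m1}
  [2] b ⇒ {m3}
  [3] b ⇒ {m0}
  — P admits the full trace.
Trace ⟨abb⟩ through Q, begin at {n0}:
  [1] a ⇒ {n1}
  [2] b ⇒ {n3}
  [3] b ⇒ ∅ (Q stuck)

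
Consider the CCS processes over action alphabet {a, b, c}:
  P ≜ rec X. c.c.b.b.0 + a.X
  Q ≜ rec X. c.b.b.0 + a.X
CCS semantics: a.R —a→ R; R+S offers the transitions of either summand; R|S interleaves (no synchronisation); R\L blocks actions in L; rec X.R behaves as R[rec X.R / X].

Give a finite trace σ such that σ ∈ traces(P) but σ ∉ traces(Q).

cc

P's transition system — 5 states:
  u0 = rec X. c.c.b.b.0 + a.X | -a-> u0, -c-> u1
  u1 = c.b.b.0 | -c-> u2
  u2 = b.b.0 | -b-> u3
  u3 = b.0 | -b-> u4
  u4 = 0 | ·
Q's transition system — 4 states:
  v0 = rec X. c.b.b.0 + a.X | -a-> v0, -c-> v1
  v1 = b.b.0 | -b-> v2
  v2 = b.0 | -b-> v3
  v3 = 0 | ·
Trace ⟨cc⟩ through P, begin at {u0}:
  step 1 (c): {u1}
  step 2 (c): {u2}
  ✓ P
Trace ⟨cc⟩ through Q, begin at {v0}:
  step 1 (c): {v1}
  step 2 (c): ∅  — Q cannot continue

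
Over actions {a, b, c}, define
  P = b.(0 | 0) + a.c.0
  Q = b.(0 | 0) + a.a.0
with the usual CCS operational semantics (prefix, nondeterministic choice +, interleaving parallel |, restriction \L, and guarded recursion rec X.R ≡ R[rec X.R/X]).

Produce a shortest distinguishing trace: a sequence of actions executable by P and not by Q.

ac

LTS(P): 4 reachable states
  p0 = b.(0 | 0) + a.c.0 has moves --a--▸ p1, --b--▸ p2
  p1 = c.0 has moves --c--▸ p3
  p2 = 0 | 0 has moves deadlocked
  p3 = 0 has moves deadlocked
LTS(Q): 4 reachable states
  q0 = b.(0 | 0) + a.a.0 has moves --a--▸ q1, --b--▸ q2
  q1 = a.0 has moves --a--▸ q3
  q2 = 0 | 0 has moves deadlocked
  q3 = 0 has moves deadlocked
Run σ = ⟨ac⟩ on P: start {p0}
  step 1 (a): {p1}
  step 2 (c): {p3}
  ✓ P
Run σ = ⟨ac⟩ on Q: start {q0}
  step 1 (a): {q1}
  step 2 (c): no successor for Q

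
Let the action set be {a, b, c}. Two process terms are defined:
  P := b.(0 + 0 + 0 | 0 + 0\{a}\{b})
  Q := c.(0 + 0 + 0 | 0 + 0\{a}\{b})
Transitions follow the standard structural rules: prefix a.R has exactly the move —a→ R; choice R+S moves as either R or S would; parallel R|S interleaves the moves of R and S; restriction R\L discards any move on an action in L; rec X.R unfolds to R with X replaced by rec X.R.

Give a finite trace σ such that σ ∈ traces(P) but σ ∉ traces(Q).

P's transition system — 2 states:
  p0 = b.(0 + 0 + 0 | 0 + 0\{a}\{b}) has moves --b--▸ p1
  p1 = 0 + 0 + 0 | 0 + 0\{a}\{b} has moves deadlocked
Q's transition system — 2 states:
  q0 = c.(0 + 0 + 0 | 0 + 0\{a}\{b}) has moves --c--▸ q1
  q1 = 0 + 0 + 0 | 0 + 0\{a}\{b} has moves deadlocked
Trace ⟨b⟩ through P, begin at {p0}:
  step 1 (b): {p1}
  ✓ P
Trace ⟨b⟩ through Q, begin at {q0}:
  step 1 (b): no successor for Q

b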